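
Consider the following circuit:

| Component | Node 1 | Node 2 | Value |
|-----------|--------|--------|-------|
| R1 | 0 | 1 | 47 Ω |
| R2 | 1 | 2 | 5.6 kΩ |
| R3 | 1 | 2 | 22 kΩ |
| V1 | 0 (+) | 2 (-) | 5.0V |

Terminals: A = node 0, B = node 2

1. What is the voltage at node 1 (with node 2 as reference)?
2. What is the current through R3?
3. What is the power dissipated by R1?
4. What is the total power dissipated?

Nodal analysis, taking node 2 as the 0 V reference.
Source V1 fixes V_0 = 5 V.
KCL at each unknown node (sum of currents leaving = 0; resistances in Ω):
  Node 1: (V_1 - 5)/47 + (V_1 - 0)/5600 + (V_1 - 0)/22000 = 0
Collecting terms: 0.0215 × V_1 = 0.1064  =>  V_1 = 4.948 V
Part 1:
  Read off the nodal solution: V_1 = 4.948 V
Part 2:
  I_R3 = (V_1 - V_2)/R3 = (4.948 - 0)/22000 = 0.0002249 A
  Magnitude: I_R3 = 0.0002249 A
Part 3:
  I_R1 = (V_0 - V_1)/R1 = (5 - 4.948)/47 = 0.001108 A
  P_R1 = I_R1² × R1 = (0.001108)² × 47 = 0.00005775 W
Part 4:
  Power in each resistor, P = (ΔV)²/R:
    P_R1 = (5 - 4.948)²/47 = 0.00005775 W
    P_R2 = (4.948 - 0)²/5600 = 0.004372 W
    P_R3 = (4.948 - 0)²/22000 = 0.001113 W
  P_total = P_R1 + P_R2 + P_R3 = 0.005542 W

Final answers:
1. V_1 = 4.948 V
2. I_R3 = 0.0002249 A
3. P_R1 = 5.775e-05 W
4. P_total = 0.005542 W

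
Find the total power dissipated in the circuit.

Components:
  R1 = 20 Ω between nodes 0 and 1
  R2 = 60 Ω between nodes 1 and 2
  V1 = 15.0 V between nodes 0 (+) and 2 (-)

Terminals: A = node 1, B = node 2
Nodal analysis, taking node 2 as the 0 V reference.
Source V1 fixes V_0 = 15 V.
KCL at each unknown node (sum of currents leaving = 0; resistances in Ω):
  Node 1: (V_1 - 15)/20 + (V_1 - 0)/60 = 0
Collecting terms: 0.06667 × V_1 = 0.75  =>  V_1 = 11.25 V
Power in each resistor, P = (ΔV)²/R:
  P_R1 = (15 - 11.25)²/20 = 0.7031 W
  P_R2 = (11.25 - 0)²/60 = 2.109 W
P_total = P_R1 + P_R2 = 2.812 W

Final answer: 2.812 W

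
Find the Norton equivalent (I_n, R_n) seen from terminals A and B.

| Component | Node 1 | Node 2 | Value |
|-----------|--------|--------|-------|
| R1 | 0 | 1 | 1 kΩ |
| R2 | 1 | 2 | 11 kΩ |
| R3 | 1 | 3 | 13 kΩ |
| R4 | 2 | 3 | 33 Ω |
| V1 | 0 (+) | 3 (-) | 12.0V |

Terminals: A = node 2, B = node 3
Find the Thévenin equivalent first; then I_n = V_th/R_th and R_n = R_th.
Step 1 — V_th is the open-circuit voltage V_A - V_B (nothing connected across the terminals).
Nodal analysis, taking node 3 as the 0 V reference.
Source V1 fixes V_0 = 12 V.
KCL at each unknown node (sum of currents leaving = 0; resistances in Ω):
  Node 1: (V_1 - 12)/1000 + (V_1 - V_2)/11000 + (V_1 - 0)/13000 = 0
  Node 2: (V_2 - V_1)/11000 + (V_2 - 0)/33 = 0
Collecting terms (coefficients in siemens):
  0.001168·V_1 - 0.00009091·V_2 = 0.012
  0.03039·V_2 - 0.00009091·V_1 = 0
Determinant D = (0.001168)(0.03039) - (-0.00009091)(-0.00009091) = 0.00003549
V_1 = [(0.012)(0.03039) - (-0.00009091)(0)]/D = 10.28 V
V_2 = [(0.001168)(0) - (0.012)(-0.00009091)]/D = 0.03074 V
V_th = V_2 - V_3 = 0.03074 - 0 = 0.03074 V
Step 2 — R_th: zero the source — replace V1 by a short circuit (node 3 merges into node 0) — and find the resistance seen between A (node 2) and B (node 0).
Reduce the network between node 2 (A) and node 0 (B) by series/parallel combination:
  Rp1 = R1 ‖ R3 (parallel, both between nodes 0 and 1) = 1/(1/1000 + 1/13000) = 928.6 Ω
  Rs1 = R2 + Rp1 (series, joined only at node 1) = 11000 + 928.6 = 11930 Ω
  Rp2 = R4 ‖ Rs1 (parallel, both between nodes 0 and 2) = 1/(1/33 + 1/11930) = 32.91 Ω
R_th = 32.91 Ω
I_n = V_th/R_th = 0.03074/32.91 = 0.0009341 A, and R_n = R_th = 32.91 Ω

Final answer: I_n = 0.0009341 A, R_n = 32.91 Ω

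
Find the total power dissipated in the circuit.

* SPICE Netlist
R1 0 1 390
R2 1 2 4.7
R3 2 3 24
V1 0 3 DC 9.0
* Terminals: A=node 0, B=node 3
Nodal analysis, taking node 3 as the 0 V reference.
Source V1 fixes V_0 = 9 V.
KCL at each unknown node (sum of currents leaving = 0; resistances in Ω):
  Node 1: (V_1 - 9)/390 + (V_1 - V_2)/4.7 = 0
  Node 2: (V_2 - V_1)/4.7 + (V_2 - 0)/24 = 0
Collecting terms (coefficients in siemens):
  0.2153·V_1 - 0.2128·V_2 = 0.02308
  0.2544·V_2 - 0.2128·V_1 = 0
Determinant D = (0.2153)(0.2544) - (-0.2128)(-0.2128) = 0.009518
V_1 = [(0.02308)(0.2544) - (-0.2128)(0)]/D = 0.6169 V
V_2 = [(0.2153)(0) - (0.02308)(-0.2128)]/D = 0.5159 V
Power in each resistor, P = (ΔV)²/R:
  P_R1 = (9 - 0.6169)²/390 = 0.1802 W
  P_R2 = (0.6169 - 0.5159)²/4.7 = 0.002172 W
  P_R3 = (0.5159 - 0)²/24 = 0.01109 W
P_total = P_R1 + P_R2 + P_R3 = 0.1935 W

Final answer: 0.1935 W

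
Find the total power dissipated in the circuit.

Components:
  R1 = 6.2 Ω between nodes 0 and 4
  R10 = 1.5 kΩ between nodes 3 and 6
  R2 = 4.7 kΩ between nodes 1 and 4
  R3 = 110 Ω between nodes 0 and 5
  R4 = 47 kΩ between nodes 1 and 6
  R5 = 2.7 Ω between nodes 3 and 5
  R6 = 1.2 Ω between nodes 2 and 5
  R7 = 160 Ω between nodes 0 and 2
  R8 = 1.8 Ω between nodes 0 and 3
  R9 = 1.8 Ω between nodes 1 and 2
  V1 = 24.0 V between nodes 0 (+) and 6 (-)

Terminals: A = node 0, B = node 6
Nodal analysis, taking node 6 as the 0 V reference.
Source V1 fixes V_0 = 24 V.
KCL at each unknown node (sum of currents leaving = 0; resistances in Ω):
  Node 1: (V_1 - V_4)/4700 + (V_1 - 0)/47000 + (V_1 - V_2)/1.8 = 0
  Node 2: (V_2 - V_5)/1.2 + (V_2 - 24)/160 + (V_2 - V_1)/1.8 = 0
  Node 3: (V_3 - V_5)/2.7 + (V_3 - 24)/1.8 + (V_3 - 0)/1500 = 0
  Node 4: (V_4 - 24)/6.2 + (V_4 - V_1)/4700 = 0
  Node 5: (V_5 - 24)/110 + (V_5 - V_3)/2.7 + (V_5 - V_2)/1.2 = 0
Collecting terms (coefficients in siemens):
  0.5558·V_1 - 0.5556·V_2 - 0.0002128·V_4 = 0
  1.395·V_2 - 0.5556·V_1 - 0.8333·V_5 = 0.15
  0.9266·V_3 - 0.3704·V_5 = 13.33
  0.1615·V_4 - 0.0002128·V_1 = 3.871
  1.213·V_5 - 0.8333·V_2 - 0.3704·V_3 = 0.2182
Solving these 5 simultaneous equations (Gaussian elimination) gives:
  V_1 = 23.97 V, V_2 = 23.97 V, V_3 = 23.97 V, V_4 = 24 V
  V_5 = 23.97 V
Power in each resistor, P = (ΔV)²/R:
  P_R1 = (24 - 24)²/6.2 = 0.0000000002571 W
  P_R2 = (23.97 - 24)²/4700 = 0.0000001949 W
  P_R3 = (24 - 23.97)²/110 = 0.000007655 W
  P_R4 = (23.97 - 0)²/47000 = 0.01222 W
  P_R5 = (23.97 - 23.97)²/2.7 = 0.000000008468 W
  P_R6 = (23.97 - 23.97)²/1.2 = 0.0000001227 W
  P_R7 = (24 - 23.97)²/160 = 0.000005403 W
  P_R8 = (24 - 23.97)²/1.8 = 0.0004629 W
  P_R9 = (23.97 - 23.97)²/1.8 = 0.0000004564 W
  P_R10 = (23.97 - 0)²/1500 = 0.3831 W
P_total = P_R1 + P_R2 + P_R3 + P_R4 + P_R5 + P_R6 + P_R7 + P_R8 + P_R9 + P_R10 = 0.3958 W

Final answer: 0.3958 W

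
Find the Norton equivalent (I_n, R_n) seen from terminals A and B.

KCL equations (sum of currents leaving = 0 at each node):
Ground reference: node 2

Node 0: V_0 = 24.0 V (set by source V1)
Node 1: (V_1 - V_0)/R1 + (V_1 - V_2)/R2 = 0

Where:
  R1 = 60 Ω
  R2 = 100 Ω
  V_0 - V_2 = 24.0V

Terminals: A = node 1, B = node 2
Find the Thévenin equivalent first; then I_n = V_th/R_th and R_n = R_th.
Step 1 — V_th is the open-circuit voltage V_A - V_B (nothing connected across the terminals).
Nodal analysis, taking node 2 as the 0 V reference.
Source V1 fixes V_0 = 24 V.
KCL at each unknown node (sum of currents leaving = 0; resistances in Ω):
  Node 1: (V_1 - 24)/60 + (V_1 - 0)/100 = 0
Collecting terms: 0.02667 × V_1 = 0.4  =>  V_1 = 15 V
V_th = V_1 - V_2 = 15 - 0 = 15 V
Step 2 — R_th: zero the source — replace V1 by a short circuit (node 2 merges into node 0) — and find the resistance seen between A (node 1) and B (node 0).
Reduce the network between node 1 (A) and node 0 (B) by series/parallel combination:
  Rp1 = R1 ‖ R2 (parallel, both between nodes 0 and 1) = 1/(1/60 + 1/100) = 37.5 Ω
R_th = 37.5 Ω
I_n = V_th/R_th = 15/37.5 = 0.4 A, and R_n = R_th = 37.5 Ω

Final answer: I_n = 0.4 A, R_n = 37.5 Ω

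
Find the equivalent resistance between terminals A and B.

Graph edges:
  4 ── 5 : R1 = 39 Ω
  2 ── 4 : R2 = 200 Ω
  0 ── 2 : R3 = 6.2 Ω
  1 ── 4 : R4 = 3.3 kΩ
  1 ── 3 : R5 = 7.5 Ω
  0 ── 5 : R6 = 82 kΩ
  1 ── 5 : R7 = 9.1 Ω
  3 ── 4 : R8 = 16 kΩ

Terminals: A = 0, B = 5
Reduce the network between node 0 (A) and node 5 (B) by series/parallel combination:
  Rs1 = R3 + R2 (series, joined only at node 2) = 6.2 + 200 = 206.2 Ω
  Rs2 = R5 + R8 (series, joined only at node 3) = 7.5 + 16000 = 16010 Ω
  Rp1 = R4 ‖ Rs2 (parallel, both between nodes 1 and 4) = 1/(1/3300 + 1/16010) = 2736 Ω
  Rs3 = R7 + Rp1 (series, joined only at node 1) = 9.1 + 2736 = 2745 Ω
  Rp2 = R1 ‖ Rs3 (parallel, both between nodes 4 and 5) = 1/(1/39 + 1/2745) = 38.45 Ω
  Rs4 = Rs1 + Rp2 (series, joined only at node 4) = 206.2 + 38.45 = 244.7 Ω
  Rp3 = R6 ‖ Rs4 (parallel, both between nodes 0 and 5) = 1/(1/82000 + 1/244.7) = 243.9 Ω
R_eq = 243.9 Ω

Final answer: 243.9 Ω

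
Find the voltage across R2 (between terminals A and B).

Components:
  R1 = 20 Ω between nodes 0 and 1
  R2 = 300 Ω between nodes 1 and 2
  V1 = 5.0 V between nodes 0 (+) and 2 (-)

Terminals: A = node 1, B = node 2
R1 and R2 are in series across V1 (node 0 → node 1 → node 2), and the output A–B is taken across R2, so this is a voltage divider.
Series current: I = V1/(R1 + R2) = 5/(20 + 300) = 5/320 = 0.01562 A
V_R2 = I × R2 = V1 × R2/(R1 + R2) = 5 × 300/320 = 4.688 V

Final answer: 4.688 V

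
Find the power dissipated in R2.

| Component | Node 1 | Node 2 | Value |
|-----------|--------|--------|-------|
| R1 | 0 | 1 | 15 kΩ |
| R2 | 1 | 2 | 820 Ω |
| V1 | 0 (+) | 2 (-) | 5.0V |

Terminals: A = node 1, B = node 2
Nodal analysis, taking node 2 as the 0 V reference.
Source V1 fixes V_0 = 5 V.
KCL at each unknown node (sum of currents leaving = 0; resistances in Ω):
  Node 1: (V_1 - 5)/15000 + (V_1 - 0)/820 = 0
Collecting terms: 0.001286 × V_1 = 0.0003333  =>  V_1 = 0.2592 V
I_R2 = (V_1 - V_2)/R2 = (0.2592 - 0)/820 = 0.0003161 A
P_R2 = I_R2² × R2 = (0.0003161)² × 820 = 0.00008191 W

Final answer: 8.191e-05 W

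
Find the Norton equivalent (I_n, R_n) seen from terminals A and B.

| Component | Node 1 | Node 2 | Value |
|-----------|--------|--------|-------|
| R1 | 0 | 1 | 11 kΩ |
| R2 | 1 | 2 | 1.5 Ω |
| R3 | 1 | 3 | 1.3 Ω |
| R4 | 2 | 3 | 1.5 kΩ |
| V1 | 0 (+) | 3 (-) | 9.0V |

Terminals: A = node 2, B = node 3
Find the Thévenin equivalent first; then I_n = V_th/R_th and R_n = R_th.
Step 1 — V_th is the open-circuit voltage V_A - V_B (nothing connected across the terminals).
Nodal analysis, taking node 3 as the 0 V reference.
Source V1 fixes V_0 = 9 V.
KCL at each unknown node (sum of currents leaving = 0; resistances in Ω):
  Node 1: (V_1 - 9)/11000 + (V_1 - V_2)/1.5 + (V_1 - 0)/1.3 = 0
  Node 2: (V_2 - V_1)/1.5 + (V_2 - 0)/1500 = 0
Collecting terms (coefficients in siemens):
  1.436·V_1 - 0.6667·V_2 = 0.0008182
  0.6673·V_2 - 0.6667·V_1 = 0
Determinant D = (1.436)(0.6673) - (-0.6667)(-0.6667) = 0.5138
V_1 = [(0.0008182)(0.6673) - (-0.6667)(0)]/D = 0.001063 V
V_2 = [(1.436)(0) - (0.0008182)(-0.6667)]/D = 0.001062 V
V_th = V_2 - V_3 = 0.001062 - 0 = 0.001062 V
Step 2 — R_th: zero the source — replace V1 by a short circuit (node 3 merges into node 0) — and find the resistance seen between A (node 2) and B (node 0).
Reduce the network between node 2 (A) and node 0 (B) by series/parallel combination:
  Rp1 = R1 ‖ R3 (parallel, both between nodes 0 and 1) = 1/(1/11000 + 1/1.3) = 1.3 Ω
  Rs1 = R2 + Rp1 (series, joined only at node 1) = 1.5 + 1.3 = 2.8 Ω
  Rp2 = R4 ‖ Rs1 (parallel, both between nodes 0 and 2) = 1/(1/1500 + 1/2.8) = 2.795 Ω
R_th = 2.795 Ω
I_n = V_th/R_th = 0.001062/2.795 = 0.0003798 A, and R_n = R_th = 2.795 Ω

Final answer: I_n = 0.0003798 A, R_n = 2.795 Ω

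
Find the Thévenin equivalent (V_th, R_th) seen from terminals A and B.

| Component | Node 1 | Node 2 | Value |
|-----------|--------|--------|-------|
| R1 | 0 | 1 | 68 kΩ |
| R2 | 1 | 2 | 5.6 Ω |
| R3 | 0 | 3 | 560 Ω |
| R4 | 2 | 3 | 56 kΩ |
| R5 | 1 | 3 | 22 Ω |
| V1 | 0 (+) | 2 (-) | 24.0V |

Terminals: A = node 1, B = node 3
Step 1 — V_th is the open-circuit voltage V_A - V_B (nothing connected across the terminals).
Nodal analysis, taking node 2 as the 0 V reference.
Source V1 fixes V_0 = 24 V.
KCL at each unknown node (sum of currents leaving = 0; resistances in Ω):
  Node 1: (V_1 - 24)/68000 + (V_1 - 0)/5.6 + (V_1 - V_3)/22 = 0
  Node 3: (V_3 - 24)/560 + (V_3 - 0)/56000 + (V_3 - V_1)/22 = 0
Collecting terms (coefficients in siemens):
  0.224·V_1 - 0.04545·V_3 = 0.0003529
  0.04726·V_3 - 0.04545·V_1 = 0.04286
Determinant D = (0.224)(0.04726) - (-0.04545)(-0.04545) = 0.008522
V_1 = [(0.0003529)(0.04726) - (-0.04545)(0.04286)]/D = 0.2306 V
V_3 = [(0.224)(0.04286) - (0.0003529)(-0.04545)]/D = 1.129 V
V_th = V_1 - V_3 = 0.2306 - 1.129 = -0.8981 V
Step 2 — R_th: zero the source — replace V1 by a short circuit (node 2 merges into node 0) — and find the resistance seen between A (node 1) and B (node 3).
Reduce the network between node 1 (A) and node 3 (B) by series/parallel combination:
  Rp1 = R1 ‖ R2 (parallel, both between nodes 0 and 1) = 1/(1/68000 + 1/5.6) = 5.6 Ω
  Rp2 = R3 ‖ R4 (parallel, both between nodes 0 and 3) = 1/(1/560 + 1/56000) = 554.5 Ω
  Rs1 = Rp1 + Rp2 (series, joined only at node 0) = 5.6 + 554.5 = 560.1 Ω
  Rp3 = R5 ‖ Rs1 (parallel, both between nodes 1 and 3) = 1/(1/22 + 1/560.1) = 21.17 Ω
R_th = 21.17 Ω

Final answer: V_th = -0.8981 V, R_th = 21.17 Ω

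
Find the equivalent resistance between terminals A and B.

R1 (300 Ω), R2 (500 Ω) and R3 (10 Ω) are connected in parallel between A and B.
Reduce the network between node 0 (A) and node 1 (B) by series/parallel combination:
  Rp1 = R1 ‖ R2 ‖ R3 (parallel, all between nodes 0 and 1) = 1/(1/300 + 1/500 + 1/10) = 9.494 Ω
R_eq = 9.494 Ω

Final answer: 9.494 Ω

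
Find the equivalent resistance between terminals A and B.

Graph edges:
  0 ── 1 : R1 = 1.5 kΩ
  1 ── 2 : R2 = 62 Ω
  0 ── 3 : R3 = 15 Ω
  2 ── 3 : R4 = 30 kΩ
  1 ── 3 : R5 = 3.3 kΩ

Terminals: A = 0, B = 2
The network is not a plain series/parallel combination. Inject a 1 A test current into terminal A (node 0) and return it from terminal B (node 2); then R_eq = V_A / (1 A).
Nodal analysis, taking node 2 as the 0 V reference.
Current source I_test pushes 1 A into node 0 and draws it out of node 2.
KCL at each unknown node (sum of currents leaving = 0; resistances in Ω):
  Node 0: (V_0 - V_1)/1500 + (V_0 - V_3)/15 - 1 = 0
  Node 1: (V_1 - V_0)/1500 + (V_1 - 0)/62 + (V_1 - V_3)/3300 = 0
  Node 3: (V_3 - V_0)/15 + (V_3 - V_1)/3300 + (V_3 - 0)/30000 = 0
Collecting terms (coefficients in siemens):
  0.06733·V_0 - 0.0006667·V_1 - 0.06667·V_3 = 1
  0.0171·V_1 - 0.0006667·V_0 - 0.000303·V_3 = 0
  0.067·V_3 - 0.06667·V_0 - 0.000303·V_1 = 0
Solving these 3 simultaneous equations (Gaussian elimination) gives:
  V_0 = 1057 V, V_1 = 59.83 V, V_3 = 1051 V
R_eq = V_0 / 1 A = 1057 Ω = 1.057 kΩ

Final answer: 1.057 kΩ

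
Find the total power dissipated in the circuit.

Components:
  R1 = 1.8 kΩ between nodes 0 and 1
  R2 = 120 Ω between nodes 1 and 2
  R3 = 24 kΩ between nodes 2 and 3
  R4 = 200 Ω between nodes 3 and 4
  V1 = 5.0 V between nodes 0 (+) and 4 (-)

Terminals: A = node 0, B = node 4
Nodal analysis, taking node 4 as the 0 V reference.
Source V1 fixes V_0 = 5 V.
KCL at each unknown node (sum of currents leaving = 0; resistances in Ω):
  Node 1: (V_1 - 5)/1800 + (V_1 - V_2)/120 = 0
  Node 2: (V_2 - V_1)/120 + (V_2 - V_3)/24000 = 0
  Node 3: (V_3 - V_2)/24000 + (V_3 - 0)/200 = 0
Collecting terms (coefficients in siemens):
  0.008889·V_1 - 0.008333·V_2 = 0.002778
  0.008375·V_2 - 0.008333·V_1 - 0.00004167·V_3 = 0
  0.005042·V_3 - 0.00004167·V_2 = 0
Solving these 3 simultaneous equations (Gaussian elimination) gives:
  V_1 = 4.655 V, V_2 = 4.632 V, V_3 = 0.03828 V
Power in each resistor, P = (ΔV)²/R:
  P_R1 = (5 - 4.655)²/1800 = 0.00006596 W
  P_R2 = (4.655 - 4.632)²/120 = 0.000004397 W
  P_R3 = (4.632 - 0.03828)²/24000 = 0.0008794 W
  P_R4 = (0.03828 - 0)²/200 = 0.000007329 W
P_total = P_R1 + P_R2 + P_R3 + P_R4 = 0.0009571 W

Final answer: 0.0009571 W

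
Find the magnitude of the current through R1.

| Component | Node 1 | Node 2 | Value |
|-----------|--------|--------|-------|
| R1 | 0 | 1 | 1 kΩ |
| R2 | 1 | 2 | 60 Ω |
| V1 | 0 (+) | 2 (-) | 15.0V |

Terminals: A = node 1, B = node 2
Nodal analysis, taking node 2 as the 0 V reference.
Source V1 fixes V_0 = 15 V.
KCL at each unknown node (sum of currents leaving = 0; resistances in Ω):
  Node 1: (V_1 - 15)/1000 + (V_1 - 0)/60 = 0
Collecting terms: 0.01767 × V_1 = 0.015  =>  V_1 = 0.8491 V
I_R1 = (V_0 - V_1)/R1 = (15 - 0.8491)/1000 = 0.01415 A
|I_R1| = 0.01415 A

Final answer: |I_R1| = 0.01415 A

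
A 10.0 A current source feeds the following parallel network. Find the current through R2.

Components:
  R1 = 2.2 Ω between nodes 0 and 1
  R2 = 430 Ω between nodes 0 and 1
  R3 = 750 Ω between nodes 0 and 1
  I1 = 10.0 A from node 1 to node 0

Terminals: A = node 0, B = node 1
All resistors sit directly between nodes 0 and 1, so they are in parallel and share one voltage V; the full source current 10 A splits among them.
1/R_par = 1/2.2 + 1/430 + 1/750 = 0.4582 S  =>  R_par = 2.182 Ω
V = I × R_par = 10 × 2.182 = 21.82 V
I_R2 = V/R2 = 21.82/430 = 0.05075 A

Final answer: 0.05075 A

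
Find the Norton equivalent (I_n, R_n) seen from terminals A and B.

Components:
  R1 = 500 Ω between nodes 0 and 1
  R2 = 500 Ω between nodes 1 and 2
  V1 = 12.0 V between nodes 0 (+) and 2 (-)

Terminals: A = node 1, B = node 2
Find the Thévenin equivalent first; then I_n = V_th/R_th and R_n = R_th.
Step 1 — V_th is the open-circuit voltage V_A - V_B (nothing connected across the terminals).
Nodal analysis, taking node 2 as the 0 V reference.
Source V1 fixes V_0 = 12 V.
KCL at each unknown node (sum of currents leaving = 0; resistances in Ω):
  Node 1: (V_1 - 12)/500 + (V_1 - 0)/500 = 0
Collecting terms: 0.004 × V_1 = 0.024  =>  V_1 = 6 V
V_th = V_1 - V_2 = 6 - 0 = 6 V
Step 2 — R_th: zero the source — replace V1 by a short circuit (node 2 merges into node 0) — and find the resistance seen between A (node 1) and B (node 0).
Reduce the network between node 1 (A) and node 0 (B) by series/parallel combination:
  Rp1 = R1 ‖ R2 (parallel, both between nodes 0 and 1) = 1/(1/500 + 1/500) = 250 Ω
R_th = 250 Ω
I_n = V_th/R_th = 6/250 = 0.024 A, and R_n = R_th = 250 Ω

Final answer: I_n = 0.024 A, R_n = 250 Ω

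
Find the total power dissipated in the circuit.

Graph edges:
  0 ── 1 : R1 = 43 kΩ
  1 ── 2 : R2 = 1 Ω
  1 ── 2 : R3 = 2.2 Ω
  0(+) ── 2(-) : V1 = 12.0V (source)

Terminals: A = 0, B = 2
Nodal analysis, taking node 2 as the 0 V reference.
Source V1 fixes V_0 = 12 V.
KCL at each unknown node (sum of currents leaving = 0; resistances in Ω):
  Node 1: (V_1 - 12)/43000 + (V_1 - 0)/1 + (V_1 - 0)/2.2 = 0
Collecting terms: 1.455 × V_1 = 0.0002791  =>  V_1 = 0.0001919 V
Power in each resistor, P = (ΔV)²/R:
  P_R1 = (12 - 0.0001919)²/43000 = 0.003349 W
  P_R2 = (0.0001919 - 0)²/1 = 0.00000003681 W
  P_R3 = (0.0001919 - 0)²/2.2 = 0.00000001673 W
P_total = P_R1 + P_R2 + P_R3 = 0.003349 W

Final answer: 0.003349 W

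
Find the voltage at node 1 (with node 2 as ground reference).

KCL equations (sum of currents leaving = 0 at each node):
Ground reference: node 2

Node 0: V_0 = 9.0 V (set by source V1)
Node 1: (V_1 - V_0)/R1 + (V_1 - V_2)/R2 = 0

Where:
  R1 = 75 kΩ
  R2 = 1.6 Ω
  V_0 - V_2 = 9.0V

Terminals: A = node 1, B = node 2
Nodal analysis, taking node 2 as the 0 V reference.
Source V1 fixes V_0 = 9 V.
KCL at each unknown node (sum of currents leaving = 0; resistances in Ω):
  Node 1: (V_1 - 9)/75000 + (V_1 - 0)/1.6 = 0
Collecting terms: 0.625 × V_1 = 0.00012  =>  V_1 = 0.000192 V
The requested potential is V_1 = 0.000192 V.

Final answer: V_1 = 0.000192 V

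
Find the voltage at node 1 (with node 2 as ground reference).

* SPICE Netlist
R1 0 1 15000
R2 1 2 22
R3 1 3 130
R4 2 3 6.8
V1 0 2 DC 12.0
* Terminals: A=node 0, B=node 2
Nodal analysis, taking node 2 as the 0 V reference.
Source V1 fixes V_0 = 12 V.
KCL at each unknown node (sum of currents leaving = 0; resistances in Ω):
  Node 1: (V_1 - 12)/15000 + (V_1 - 0)/22 + (V_1 - V_3)/130 = 0
  Node 3: (V_3 - V_1)/130 + (V_3 - 0)/6.8 = 0
Collecting terms (coefficients in siemens):
  0.05321·V_1 - 0.007692·V_3 = 0.0008
  0.1548·V_3 - 0.007692·V_1 = 0
Determinant D = (0.05321)(0.1548) - (-0.007692)(-0.007692) = 0.008176
V_1 = [(0.0008)(0.1548) - (-0.007692)(0)]/D = 0.01514 V
V_3 = [(0.05321)(0) - (0.0008)(-0.007692)]/D = 0.0007527 V
The requested potential is V_1 = 0.01514 V.

Final answer: V_1 = 0.01514 V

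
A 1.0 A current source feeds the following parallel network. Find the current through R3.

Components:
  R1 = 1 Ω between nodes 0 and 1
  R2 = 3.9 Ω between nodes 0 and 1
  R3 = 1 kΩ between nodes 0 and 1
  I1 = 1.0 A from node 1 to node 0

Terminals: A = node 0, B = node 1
All resistors sit directly between nodes 0 and 1, so they are in parallel and share one voltage V; the full source current 1 A splits among them.
1/R_par = 1/1 + 1/3.9 + 1/1000 = 1.257 S  =>  R_par = 0.7953 Ω
V = I × R_par = 1 × 0.7953 = 0.7953 V
I_R3 = V/R3 = 0.7953/1000 = 0.0007953 A

Final answer: 0.0007953 A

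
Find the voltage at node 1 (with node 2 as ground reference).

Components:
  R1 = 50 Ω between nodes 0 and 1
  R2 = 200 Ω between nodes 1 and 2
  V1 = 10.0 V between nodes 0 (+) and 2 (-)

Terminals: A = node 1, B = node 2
Nodal analysis, taking node 2 as the 0 V reference.
Source V1 fixes V_0 = 10 V.
KCL at each unknown node (sum of currents leaving = 0; resistances in Ω):
  Node 1: (V_1 - 10)/50 + (V_1 - 0)/200 = 0
Collecting terms: 0.025 × V_1 = 0.2  =>  V_1 = 8 V
The requested potential is V_1 = 8 V.

Final answer: V_1 = 8 V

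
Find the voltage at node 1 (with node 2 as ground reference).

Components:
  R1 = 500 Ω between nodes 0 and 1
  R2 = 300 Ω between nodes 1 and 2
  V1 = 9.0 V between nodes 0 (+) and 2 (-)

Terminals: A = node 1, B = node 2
Nodal analysis, taking node 2 as the 0 V reference.
Source V1 fixes V_0 = 9 V.
KCL at each unknown node (sum of currents leaving = 0; resistances in Ω):
  Node 1: (V_1 - 9)/500 + (V_1 - 0)/300 = 0
Collecting terms: 0.005333 × V_1 = 0.018  =>  V_1 = 3.375 V
The requested potential is V_1 = 3.375 V.

Final answer: V_1 = 3.375 V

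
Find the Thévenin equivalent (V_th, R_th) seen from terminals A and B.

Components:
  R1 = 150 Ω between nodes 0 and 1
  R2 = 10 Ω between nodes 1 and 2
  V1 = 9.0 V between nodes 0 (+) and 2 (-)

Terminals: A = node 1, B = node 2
Step 1 — V_th is the open-circuit voltage V_A - V_B (nothing connected across the terminals).
Nodal analysis, taking node 2 as the 0 V reference.
Source V1 fixes V_0 = 9 V.
KCL at each unknown node (sum of currents leaving = 0; resistances in Ω):
  Node 1: (V_1 - 9)/150 + (V_1 - 0)/10 = 0
Collecting terms: 0.1067 × V_1 = 0.06  =>  V_1 = 0.5625 V
V_th = V_1 - V_2 = 0.5625 - 0 = 0.5625 V
Step 2 — R_th: zero the source — replace V1 by a short circuit (node 2 merges into node 0) — and find the resistance seen between A (node 1) and B (node 0).
Reduce the network between node 1 (A) and node 0 (B) by series/parallel combination:
  Rp1 = R1 ‖ R2 (parallel, both between nodes 0 and 1) = 1/(1/150 + 1/10) = 9.375 Ω
R_th = 9.375 Ω

Final answer: V_th = 0.5625 V, R_th = 9.375 Ω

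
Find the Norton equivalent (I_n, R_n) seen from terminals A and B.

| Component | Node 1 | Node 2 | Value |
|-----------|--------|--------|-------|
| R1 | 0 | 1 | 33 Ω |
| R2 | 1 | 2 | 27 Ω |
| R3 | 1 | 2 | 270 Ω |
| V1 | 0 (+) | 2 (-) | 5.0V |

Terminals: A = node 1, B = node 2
Find the Thévenin equivalent first; then I_n = V_th/R_th and R_n = R_th.
Step 1 — V_th is the open-circuit voltage V_A - V_B (nothing connected across the terminals).
Nodal analysis, taking node 2 as the 0 V reference.
Source V1 fixes V_0 = 5 V.
KCL at each unknown node (sum of currents leaving = 0; resistances in Ω):
  Node 1: (V_1 - 5)/33 + (V_1 - 0)/27 + (V_1 - 0)/270 = 0
Collecting terms: 0.07104 × V_1 = 0.1515  =>  V_1 = 2.133 V
V_th = V_1 - V_2 = 2.133 - 0 = 2.133 V
Step 2 — R_th: zero the source — replace V1 by a short circuit (node 2 merges into node 0) — and find the resistance seen between A (node 1) and B (node 0).
Reduce the network between node 1 (A) and node 0 (B) by series/parallel combination:
  Rp1 = R1 ‖ R2 ‖ R3 (parallel, all between nodes 0 and 1) = 1/(1/33 + 1/27 + 1/270) = 14.08 Ω
R_th = 14.08 Ω
I_n = V_th/R_th = 2.133/14.08 = 0.1515 A, and R_n = R_th = 14.08 Ω

Final answer: I_n = 0.1515 A, R_n = 14.08 Ω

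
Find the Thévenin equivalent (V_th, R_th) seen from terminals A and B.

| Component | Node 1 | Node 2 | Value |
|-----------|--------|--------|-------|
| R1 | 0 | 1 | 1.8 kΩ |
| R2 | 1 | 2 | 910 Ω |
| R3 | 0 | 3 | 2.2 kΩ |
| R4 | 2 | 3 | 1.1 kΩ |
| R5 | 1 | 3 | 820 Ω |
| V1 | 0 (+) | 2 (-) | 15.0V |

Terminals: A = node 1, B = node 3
Step 1 — V_th is the open-circuit voltage V_A - V_B (nothing connected across the terminals).
Nodal analysis, taking node 2 as the 0 V reference.
Source V1 fixes V_0 = 15 V.
KCL at each unknown node (sum of currents leaving = 0; resistances in Ω):
  Node 1: (V_1 - 15)/1800 + (V_1 - 0)/910 + (V_1 - V_3)/820 = 0
  Node 3: (V_3 - 15)/2200 + (V_3 - 0)/1100 + (V_3 - V_1)/820 = 0
Collecting terms (coefficients in siemens):
  0.002874·V_1 - 0.00122·V_3 = 0.008333
  0.002583·V_3 - 0.00122·V_1 = 0.006818
Determinant D = (0.002874)(0.002583) - (-0.00122)(-0.00122) = 0.000005937
V_1 = [(0.008333)(0.002583) - (-0.00122)(0.006818)]/D = 5.027 V
V_3 = [(0.002874)(0.006818) - (0.008333)(-0.00122)]/D = 5.013 V
V_th = V_1 - V_3 = 5.027 - 5.013 = 0.01402 V
Step 2 — R_th: zero the source — replace V1 by a short circuit (node 2 merges into node 0) — and find the resistance seen between A (node 1) and B (node 3).
Reduce the network between node 1 (A) and node 3 (B) by series/parallel combination:
  Rp1 = R1 ‖ R2 (parallel, both between nodes 0 and 1) = 1/(1/1800 + 1/910) = 604.4 Ω
  Rp2 = R3 ‖ R4 (parallel, both between nodes 0 and 3) = 1/(1/2200 + 1/1100) = 733.3 Ω
  Rs1 = Rp1 + Rp2 (series, joined only at node 0) = 604.4 + 733.3 = 1338 Ω
  Rp3 = R5 ‖ Rs1 (parallel, both between nodes 1 and 3) = 1/(1/820 + 1/1338) = 508.4 Ω
R_th = 508.4 Ω

Final answer: V_th = 0.01402 V, R_th = 508.4 Ω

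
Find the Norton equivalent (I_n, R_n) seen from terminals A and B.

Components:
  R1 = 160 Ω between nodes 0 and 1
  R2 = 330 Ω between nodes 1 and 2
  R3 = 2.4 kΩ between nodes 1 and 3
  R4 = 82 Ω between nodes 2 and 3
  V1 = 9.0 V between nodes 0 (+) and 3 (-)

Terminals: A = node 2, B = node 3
Find the Thévenin equivalent first; then I_n = V_th/R_th and R_n = R_th.
Step 1 — V_th is the open-circuit voltage V_A - V_B (nothing connected across the terminals).
Nodal analysis, taking node 3 as the 0 V reference.
Source V1 fixes V_0 = 9 V.
KCL at each unknown node (sum of currents leaving = 0; resistances in Ω):
  Node 1: (V_1 - 9)/160 + (V_1 - V_2)/330 + (V_1 - 0)/2400 = 0
  Node 2: (V_2 - V_1)/330 + (V_2 - 0)/82 = 0
Collecting terms (coefficients in siemens):
  0.009697·V_1 - 0.00303·V_2 = 0.05625
  0.01523·V_2 - 0.00303·V_1 = 0
Determinant D = (0.009697)(0.01523) - (-0.00303)(-0.00303) = 0.0001385
V_1 = [(0.05625)(0.01523) - (-0.00303)(0)]/D = 6.185 V
V_2 = [(0.009697)(0) - (0.05625)(-0.00303)]/D = 1.231 V
V_th = V_2 - V_3 = 1.231 - 0 = 1.231 V
Step 2 — R_th: zero the source — replace V1 by a short circuit (node 3 merges into node 0) — and find the resistance seen between A (node 2) and B (node 0).
Reduce the network between node 2 (A) and node 0 (B) by series/parallel combination:
  Rp1 = R1 ‖ R3 (parallel, both between nodes 0 and 1) = 1/(1/160 + 1/2400) = 150 Ω
  Rs1 = R2 + Rp1 (series, joined only at node 1) = 330 + 150 = 480 Ω
  Rp2 = R4 ‖ Rs1 (parallel, both between nodes 0 and 2) = 1/(1/82 + 1/480) = 70.04 Ω
R_th = 70.04 Ω
I_n = V_th/R_th = 1.231/70.04 = 0.01758 A, and R_n = R_th = 70.04 Ω

Final answer: I_n = 0.01758 A, R_n = 70.04 Ω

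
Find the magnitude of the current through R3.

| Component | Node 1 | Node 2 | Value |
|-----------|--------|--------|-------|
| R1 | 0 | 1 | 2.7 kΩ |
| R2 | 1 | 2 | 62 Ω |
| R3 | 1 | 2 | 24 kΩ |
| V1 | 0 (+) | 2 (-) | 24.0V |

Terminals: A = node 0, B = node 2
Nodal analysis, taking node 2 as the 0 V reference.
Source V1 fixes V_0 = 24 V.
KCL at each unknown node (sum of currents leaving = 0; resistances in Ω):
  Node 1: (V_1 - 24)/2700 + (V_1 - 0)/62 + (V_1 - 0)/24000 = 0
Collecting terms: 0.01654 × V_1 = 0.008889  =>  V_1 = 0.5374 V
I_R3 = (V_1 - V_2)/R3 = (0.5374 - 0)/24000 = 0.00002239 A
|I_R3| = 0.00002239 A

Final answer: |I_R3| = 2.239e-05 A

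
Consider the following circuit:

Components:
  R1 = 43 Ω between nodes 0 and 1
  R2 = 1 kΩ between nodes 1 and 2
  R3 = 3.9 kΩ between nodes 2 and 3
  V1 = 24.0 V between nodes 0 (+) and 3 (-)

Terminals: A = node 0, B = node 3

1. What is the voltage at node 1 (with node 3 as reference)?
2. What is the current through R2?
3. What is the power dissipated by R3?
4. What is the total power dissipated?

Nodal analysis, taking node 3 as the 0 V reference.
Source V1 fixes V_0 = 24 V.
KCL at each unknown node (sum of currents leaving = 0; resistances in Ω):
  Node 1: (V_1 - 24)/43 + (V_1 - V_2)/1000 = 0
  Node 2: (V_2 - V_1)/1000 + (V_2 - 0)/3900 = 0
Collecting terms (coefficients in siemens):
  0.02426·V_1 - 0.001·V_2 = 0.5581
  0.001256·V_2 - 0.001·V_1 = 0
Determinant D = (0.02426)(0.001256) - (-0.001)(-0.001) = 0.00002948
V_1 = [(0.5581)(0.001256) - (-0.001)(0)]/D = 23.79 V
V_2 = [(0.02426)(0) - (0.5581)(-0.001)]/D = 18.94 V
Part 1:
  Read off the nodal solution: V_1 = 23.79 V
Part 2:
  I_R2 = (V_1 - V_2)/R2 = (23.79 - 18.94)/1000 = 0.004855 A
  Magnitude: I_R2 = 0.004855 A
Part 3:
  I_R3 = (V_2 - V_3)/R3 = (18.94 - 0)/3900 = 0.004855 A
  P_R3 = I_R3² × R3 = (0.004855)² × 3900 = 0.09194 W
Part 4:
  Power in each resistor, P = (ΔV)²/R:
    P_R1 = (24 - 23.79)²/43 = 0.001014 W
    P_R2 = (23.79 - 18.94)²/1000 = 0.02357 W
    P_R3 = (18.94 - 0)²/3900 = 0.09194 W
  P_total = P_R1 + P_R2 + P_R3 = 0.1165 W

Final answers:
1. V_1 = 23.79 V
2. I_R2 = 0.004855 A
3. P_R3 = 0.09194 W
4. P_total = 0.1165 W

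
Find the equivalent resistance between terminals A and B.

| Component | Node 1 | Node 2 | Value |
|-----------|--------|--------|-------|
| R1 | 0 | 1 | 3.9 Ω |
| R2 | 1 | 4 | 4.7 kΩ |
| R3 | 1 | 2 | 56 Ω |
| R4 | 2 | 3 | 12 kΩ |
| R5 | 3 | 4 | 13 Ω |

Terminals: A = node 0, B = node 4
Reduce the network between node 0 (A) and node 4 (B) by series/parallel combination:
  Rs1 = R3 + R4 (series, joined only at node 2) = 56 + 12000 = 12060 Ω
  Rs2 = R5 + Rs1 (series, joined only at node 3) = 13 + 12060 = 12070 Ω
  Rp1 = R2 ‖ Rs2 (parallel, both between nodes 1 and 4) = 1/(1/4700 + 1/12070) = 3383 Ω
  Rs3 = R1 + Rp1 (series, joined only at node 1) = 3.9 + 3383 = 3387 Ω
R_eq = 3.387 kΩ

Final answer: 3.387 kΩ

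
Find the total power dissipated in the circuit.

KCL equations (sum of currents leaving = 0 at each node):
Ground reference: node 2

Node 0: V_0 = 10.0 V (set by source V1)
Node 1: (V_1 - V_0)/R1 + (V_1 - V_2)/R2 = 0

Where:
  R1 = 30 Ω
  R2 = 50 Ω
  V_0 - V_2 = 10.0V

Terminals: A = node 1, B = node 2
Nodal analysis, taking node 2 as the 0 V reference.
Source V1 fixes V_0 = 10 V.
KCL at each unknown node (sum of currents leaving = 0; resistances in Ω):
  Node 1: (V_1 - 10)/30 + (V_1 - 0)/50 = 0
Collecting terms: 0.05333 × V_1 = 0.3333  =>  V_1 = 6.25 V
Power in each resistor, P = (ΔV)²/R:
  P_R1 = (10 - 6.25)²/30 = 0.4688 W
  P_R2 = (6.25 - 0)²/50 = 0.7812 W
P_total = P_R1 + P_R2 = 1.25 W

Final answer: 1.25 W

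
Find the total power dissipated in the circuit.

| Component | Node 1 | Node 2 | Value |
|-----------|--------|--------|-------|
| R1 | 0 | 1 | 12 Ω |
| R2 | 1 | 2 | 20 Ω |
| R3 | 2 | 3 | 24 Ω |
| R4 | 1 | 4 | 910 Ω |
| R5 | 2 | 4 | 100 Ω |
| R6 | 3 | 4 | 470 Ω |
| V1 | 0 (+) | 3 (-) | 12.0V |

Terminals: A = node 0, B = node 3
Nodal analysis, taking node 3 as the 0 V reference.
Source V1 fixes V_0 = 12 V.
KCL at each unknown node (sum of currents leaving = 0; resistances in Ω):
  Node 1: (V_1 - 12)/12 + (V_1 - V_2)/20 + (V_1 - V_4)/910 = 0
  Node 2: (V_2 - V_1)/20 + (V_2 - 0)/24 + (V_2 - V_4)/100 = 0
  Node 4: (V_4 - V_1)/910 + (V_4 - V_2)/100 + (V_4 - 0)/470 = 0
Collecting terms (coefficients in siemens):
  0.1344·V_1 - 0.05·V_2 - 0.001099·V_4 = 1
  0.1017·V_2 - 0.05·V_1 - 0.01·V_4 = 0
  0.01323·V_4 - 0.001099·V_1 - 0.01·V_2 = 0
Solving these 3 simultaneous equations (Gaussian elimination) gives:
  V_1 = 9.356 V, V_2 = 5.054 V, V_4 = 4.598 V
Power in each resistor, P = (ΔV)²/R:
  P_R1 = (12 - 9.356)²/12 = 0.5826 W
  P_R2 = (9.356 - 5.054)²/20 = 0.9255 W
  P_R3 = (5.054 - 0)²/24 = 1.064 W
  P_R4 = (9.356 - 4.598)²/910 = 0.02488 W
  P_R5 = (5.054 - 4.598)²/100 = 0.002075 W
  P_R6 = (0 - 4.598)²/470 = 0.04498 W
P_total = P_R1 + P_R2 + P_R3 + P_R4 + P_R5 + P_R6 = 2.644 W

Final answer: 2.644 W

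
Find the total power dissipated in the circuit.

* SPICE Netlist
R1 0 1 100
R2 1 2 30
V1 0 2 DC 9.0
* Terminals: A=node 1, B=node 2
Nodal analysis, taking node 2 as the 0 V reference.
Source V1 fixes V_0 = 9 V.
KCL at each unknown node (sum of currents leaving = 0; resistances in Ω):
  Node 1: (V_1 - 9)/100 + (V_1 - 0)/30 = 0
Collecting terms: 0.04333 × V_1 = 0.09  =>  V_1 = 2.077 V
Power in each resistor, P = (ΔV)²/R:
  P_R1 = (9 - 2.077)²/100 = 0.4793 W
  P_R2 = (2.077 - 0)²/30 = 0.1438 W
P_total = P_R1 + P_R2 = 0.6231 W

Final answer: 0.6231 W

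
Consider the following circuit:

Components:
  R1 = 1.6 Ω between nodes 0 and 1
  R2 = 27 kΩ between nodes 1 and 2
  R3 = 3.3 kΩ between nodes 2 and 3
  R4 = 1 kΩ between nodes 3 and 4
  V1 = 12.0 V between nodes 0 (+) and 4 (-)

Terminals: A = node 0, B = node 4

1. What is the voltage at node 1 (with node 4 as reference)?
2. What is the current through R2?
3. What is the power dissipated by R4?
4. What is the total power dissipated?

Nodal analysis, taking node 4 as the 0 V reference.
Source V1 fixes V_0 = 12 V.
KCL at each unknown node (sum of currents leaving = 0; resistances in Ω):
  Node 1: (V_1 - 12)/1.6 + (V_1 - V_2)/27000 = 0
  Node 2: (V_2 - V_1)/27000 + (V_2 - V_3)/3300 = 0
  Node 3: (V_3 - V_2)/3300 + (V_3 - 0)/1000 = 0
Collecting terms (coefficients in siemens):
  0.625·V_1 - 0.00003704·V_2 = 7.5
  0.0003401·V_2 - 0.00003704·V_1 - 0.000303·V_3 = 0
  0.001303·V_3 - 0.000303·V_2 = 0
Solving these 3 simultaneous equations (Gaussian elimination) gives:
  V_1 = 12 V, V_2 = 1.648 V, V_3 = 0.3834 V
Part 1:
  Read off the nodal solution: V_1 = 12 V
Part 2:
  I_R2 = (V_1 - V_2)/R2 = (12 - 1.648)/27000 = 0.0003834 A
  Magnitude: I_R2 = 0.0003834 A
Part 3:
  I_R4 = (V_3 - V_4)/R4 = (0.3834 - 0)/1000 = 0.0003834 A
  P_R4 = I_R4² × R4 = (0.0003834)² × 1000 = 0.000147 W
Part 4:
  Power in each resistor, P = (ΔV)²/R:
    P_R1 = (12 - 12)²/1.6 = 0.0000002352 W
    P_R2 = (12 - 1.648)²/27000 = 0.003968 W
    P_R3 = (1.648 - 0.3834)²/3300 = 0.000485 W
    P_R4 = (0.3834 - 0)²/1000 = 0.000147 W
  P_total = P_R1 + P_R2 + P_R3 + P_R4 = 0.0046 W

Final answers:
1. V_1 = 12 V
2. I_R2 = 0.0003834 A
3. P_R4 = 0.000147 W
4. P_total = 0.0046 W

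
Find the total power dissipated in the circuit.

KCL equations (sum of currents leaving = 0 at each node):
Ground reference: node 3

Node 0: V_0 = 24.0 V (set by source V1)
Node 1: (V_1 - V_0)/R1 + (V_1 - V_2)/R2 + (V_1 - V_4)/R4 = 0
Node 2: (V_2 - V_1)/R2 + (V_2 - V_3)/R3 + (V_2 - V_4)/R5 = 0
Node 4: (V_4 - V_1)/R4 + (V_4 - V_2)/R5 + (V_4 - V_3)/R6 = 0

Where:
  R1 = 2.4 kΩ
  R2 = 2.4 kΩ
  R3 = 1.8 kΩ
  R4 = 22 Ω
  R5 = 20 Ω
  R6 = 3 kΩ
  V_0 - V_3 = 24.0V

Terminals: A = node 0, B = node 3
Nodal analysis, taking node 3 as the 0 V reference.
Source V1 fixes V_0 = 24 V.
KCL at each unknown node (sum of currents leaving = 0; resistances in Ω):
  Node 1: (V_1 - 24)/2400 + (V_1 - V_2)/2400 + (V_1 - V_4)/22 = 0
  Node 2: (V_2 - V_1)/2400 + (V_2 - 0)/1800 + (V_2 - V_4)/20 = 0
  Node 4: (V_4 - V_1)/22 + (V_4 - V_2)/20 + (V_4 - 0)/3000 = 0
Collecting terms (coefficients in siemens):
  0.04629·V_1 - 0.0004167·V_2 - 0.04545·V_4 = 0.01
  0.05097·V_2 - 0.0004167·V_1 - 0.05·V_4 = 0
  0.09579·V_4 - 0.04545·V_1 - 0.05·V_2 = 0
Solving these 3 simultaneous equations (Gaussian elimination) gives:
  V_1 = 7.794 V, V_2 = 7.566 V, V_4 = 7.648 V
Power in each resistor, P = (ΔV)²/R:
  P_R1 = (24 - 7.794)²/2400 = 0.1094 W
  P_R2 = (7.794 - 7.566)²/2400 = 0.00002178 W
  P_R3 = (7.566 - 0)²/1800 = 0.0318 W
  P_R4 = (7.794 - 7.648)²/22 = 0.000975 W
  P_R5 = (7.566 - 7.648)²/20 = 0.0003375 W
  P_R6 = (0 - 7.648)²/3000 = 0.0195 W
P_total = P_R1 + P_R2 + P_R3 + P_R4 + P_R5 + P_R6 = 0.1621 W

Final answer: 0.1621 W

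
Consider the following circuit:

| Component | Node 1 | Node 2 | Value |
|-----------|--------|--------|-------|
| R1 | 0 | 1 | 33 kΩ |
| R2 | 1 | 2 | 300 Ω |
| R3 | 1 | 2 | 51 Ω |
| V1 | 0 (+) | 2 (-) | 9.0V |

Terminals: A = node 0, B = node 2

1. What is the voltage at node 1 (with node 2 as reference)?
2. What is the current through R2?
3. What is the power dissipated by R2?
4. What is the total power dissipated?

Nodal analysis, taking node 2 as the 0 V reference.
Source V1 fixes V_0 = 9 V.
KCL at each unknown node (sum of currents leaving = 0; resistances in Ω):
  Node 1: (V_1 - 9)/33000 + (V_1 - 0)/300 + (V_1 - 0)/51 = 0
Collecting terms: 0.02297 × V_1 = 0.0002727  =>  V_1 = 0.01187 V
Part 1:
  Read off the nodal solution: V_1 = 0.01187 V
Part 2:
  I_R2 = (V_1 - V_2)/R2 = (0.01187 - 0)/300 = 0.00003957 A
  Magnitude: I_R2 = 0.00003957 A
Part 3:
  I_R2 = (V_1 - V_2)/R2 = (0.01187 - 0)/300 = 0.00003957 A
  P_R2 = I_R2² × R2 = (0.00003957)² × 300 = 0.0000004698 W
Part 4:
  Power in each resistor, P = (ΔV)²/R:
    P_R1 = (9 - 0.01187)²/33000 = 0.002448 W
    P_R2 = (0.01187 - 0)²/300 = 0.0000004698 W
    P_R3 = (0.01187 - 0)²/51 = 0.000002764 W
  P_total = P_R1 + P_R2 + P_R3 = 0.002451 W

Final answers:
1. V_1 = 0.01187 V
2. I_R2 = 3.957e-05 A
3. P_R2 = 4.698e-07 W
4. P_total = 0.002451 W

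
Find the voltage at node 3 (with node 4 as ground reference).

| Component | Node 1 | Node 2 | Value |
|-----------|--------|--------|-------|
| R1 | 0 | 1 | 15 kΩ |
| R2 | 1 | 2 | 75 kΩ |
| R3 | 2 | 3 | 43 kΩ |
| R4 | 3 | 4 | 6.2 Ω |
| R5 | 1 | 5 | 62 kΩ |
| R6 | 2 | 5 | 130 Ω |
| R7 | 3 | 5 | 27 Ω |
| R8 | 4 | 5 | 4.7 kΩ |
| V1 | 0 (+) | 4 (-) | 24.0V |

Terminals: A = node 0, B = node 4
Nodal analysis, taking node 4 as the 0 V reference.
Source V1 fixes V_0 = 24 V.
KCL at each unknown node (sum of currents leaving = 0; resistances in Ω):
  Node 1: (V_1 - 24)/15000 + (V_1 - V_2)/75000 + (V_1 - V_5)/62000 = 0
  Node 2: (V_2 - V_1)/75000 + (V_2 - V_3)/43000 + (V_2 - V_5)/130 = 0
  Node 3: (V_3 - V_2)/43000 + (V_3 - 0)/6.2 + (V_3 - V_5)/27 = 0
  Node 5: (V_5 - V_1)/62000 + (V_5 - V_2)/130 + (V_5 - V_3)/27 + (V_5 - 0)/4700 = 0
Collecting terms (coefficients in siemens):
  0.00009613·V_1 - 0.00001333·V_2 - 0.00001613·V_5 = 0.0016
  0.007729·V_2 - 0.00001333·V_1 - 0.00002326·V_3 - 0.007692·V_5 = 0
  0.1984·V_3 - 0.00002326·V_2 - 0.03704·V_5 = 0
  0.04496·V_5 - 0.00001613·V_1 - 0.007692·V_2 - 0.03704·V_3 = 0
Solving these 4 simultaneous equations (Gaussian elimination) gives:
  V_1 = 16.65 V, V_2 = 0.04478 V, V_3 = 0.003015 V, V_5 = 0.01612 V
The requested potential is V_3 = 0.003015 V.

Final answer: V_3 = 0.003015 V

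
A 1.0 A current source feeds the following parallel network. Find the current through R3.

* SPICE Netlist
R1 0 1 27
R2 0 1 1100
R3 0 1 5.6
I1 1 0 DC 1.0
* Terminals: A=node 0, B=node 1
All resistors sit directly between nodes 0 and 1, so they are in parallel and share one voltage V; the full source current 1 A splits among them.
1/R_par = 1/27 + 1/1100 + 1/5.6 = 0.2165 S  =>  R_par = 4.619 Ω
V = I × R_par = 1 × 4.619 = 4.619 V
I_R3 = V/R3 = 4.619/5.6 = 0.8247 A

Final answer: 0.8247 A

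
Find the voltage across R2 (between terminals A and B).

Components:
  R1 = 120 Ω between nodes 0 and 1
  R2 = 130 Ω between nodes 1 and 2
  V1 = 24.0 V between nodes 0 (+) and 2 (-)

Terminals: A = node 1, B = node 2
R1 and R2 are in series across V1 (node 0 → node 1 → node 2), and the output A–B is taken across R2, so this is a voltage divider.
Series current: I = V1/(R1 + R2) = 24/(120 + 130) = 24/250 = 0.096 A
V_R2 = I × R2 = V1 × R2/(R1 + R2) = 24 × 130/250 = 12.48 V

Final answer: 12.48 V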